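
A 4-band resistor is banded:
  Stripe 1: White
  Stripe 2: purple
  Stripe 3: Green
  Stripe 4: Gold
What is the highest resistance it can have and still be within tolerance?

White → 9 (first significant figure)
Violet → 7 (second significant figure)
Green → ×10^5 multiplier
Gold → ±5% tolerance
97 × 100000 = 9700000 Ω
Highest = 9700000 × (1 + 5/100) = 10185000 Ω.

10185000 Ω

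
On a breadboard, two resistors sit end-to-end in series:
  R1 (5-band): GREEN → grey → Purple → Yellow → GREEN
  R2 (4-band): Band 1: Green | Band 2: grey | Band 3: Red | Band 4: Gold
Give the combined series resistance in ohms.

R1: green, grey, violet → 587; yellow ×10^4 → 5870000 Ω.
R2: green, grey → 58; red ×10^2 → 5800 Ω.
Series: 5870000 + 5800 = 5875800 Ω.

5875800 Ω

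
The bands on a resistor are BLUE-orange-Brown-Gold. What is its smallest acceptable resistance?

598.5 Ω

Blue → 6 (first significant figure)
Orange → 3 (second significant figure)
Brown → ×10 multiplier
Gold → ±5% tolerance
63 × 10 = 630 Ω
Smallest = 630 × (1 − 5/100) = 598.5 Ω.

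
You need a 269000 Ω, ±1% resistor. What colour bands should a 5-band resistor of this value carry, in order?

red, blue, white, orange, brown

269000 Ω = 269 × 10^3.
2 → red
6 → blue
9 → white
Multiplier 10^3 → orange.
±1% tolerance → brown.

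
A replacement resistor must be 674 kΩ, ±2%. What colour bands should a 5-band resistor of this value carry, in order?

674000 Ω = 674 × 10^3.
6 → blue
7 → violet
4 → yellow
Multiplier 10^3 → orange.
±2% tolerance → red.

blue, violet, yellow, orange, red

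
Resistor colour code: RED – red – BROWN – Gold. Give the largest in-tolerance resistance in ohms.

231 Ω

Red → 2 (first significant figure)
Red → 2 (second significant figure)
Brown → ×10 multiplier
Gold → ±5% tolerance
22 × 10 = 220 Ω
Largest = 220 × (1 + 5/100) = 231 Ω.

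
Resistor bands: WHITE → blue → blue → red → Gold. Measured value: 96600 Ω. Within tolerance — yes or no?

White → 9 (first significant figure)
Blue → 6 (second significant figure)
Blue → 6 (third significant figure)
Red → ×10^2 multiplier
Gold → ±5% tolerance
966 × 100 = 96600 Ω
Allowed range: 91770 Ω to 101430 Ω.
96600 Ω lies inside that range.

yes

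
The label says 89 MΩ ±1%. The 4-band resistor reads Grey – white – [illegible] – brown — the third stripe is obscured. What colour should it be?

89000000 Ω = 89 × 10^6.
The third band is the multiplier, 10^6, which is blue.

blue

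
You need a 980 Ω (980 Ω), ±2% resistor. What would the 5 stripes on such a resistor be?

980 Ω = 980 × 10^0.
9 → white
8 → grey
0 → black
Multiplier 10^0 → black.
±2% tolerance → red.

white, grey, black, black, red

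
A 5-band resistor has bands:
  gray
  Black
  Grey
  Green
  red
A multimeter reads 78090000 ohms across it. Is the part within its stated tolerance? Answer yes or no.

no

Grey → 8 (first significant figure)
Black → 0 (second significant figure)
Grey → 8 (third significant figure)
Green → ×10^5 multiplier
Red → ±2% tolerance
808 × 100000 = 80800000 Ω
Allowed range: 79184000 Ω to 82416000 Ω.
78090000 ohms lies outside that range.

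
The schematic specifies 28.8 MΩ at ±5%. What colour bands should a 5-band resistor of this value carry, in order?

28800000 Ω = 288 × 10^5.
2 → red
8 → grey
8 → grey
Multiplier 10^5 → green.
±5% tolerance → gold.

red, grey, grey, green, gold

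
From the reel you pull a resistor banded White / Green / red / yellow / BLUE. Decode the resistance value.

9520000 Ω

White → 9 (first significant figure)
Green → 5 (second significant figure)
Red → 2 (third significant figure)
Yellow → ×10^4 multiplier
952 × 10000 = 9520000 Ω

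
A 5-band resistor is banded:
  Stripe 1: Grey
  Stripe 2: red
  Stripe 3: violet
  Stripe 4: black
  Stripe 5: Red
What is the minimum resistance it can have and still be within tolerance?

810.46 Ω

Grey → 8 (first significant figure)
Red → 2 (second significant figure)
Violet → 7 (third significant figure)
Black → ×1 multiplier
Red → ±2% tolerance
827 × 1 = 827 Ω
Minimum = 827 × (1 − 2/100) = 810.46 Ω.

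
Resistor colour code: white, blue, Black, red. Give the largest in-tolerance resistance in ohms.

97.92 Ω

White → 9 (first significant figure)
Blue → 6 (second significant figure)
Black → ×1 multiplier
Red → ±2% tolerance
96 × 1 = 96 Ω
Largest = 96 × (1 + 2/100) = 97.92 Ω.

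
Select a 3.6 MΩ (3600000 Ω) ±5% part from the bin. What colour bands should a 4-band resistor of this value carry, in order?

orange, blue, green, gold

3600000 Ω = 36 × 10^5.
3 → orange
6 → blue
Multiplier 10^5 → green.
±5% tolerance → gold.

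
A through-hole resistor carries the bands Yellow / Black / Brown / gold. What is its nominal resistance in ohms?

400 Ω

Yellow → 4 (first significant figure)
Black → 0 (second significant figure)
Brown → ×10 multiplier
40 × 10 = 400 Ω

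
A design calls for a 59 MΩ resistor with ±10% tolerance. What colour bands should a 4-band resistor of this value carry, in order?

green, white, blue, silver

59000000 Ω = 59 × 10^6.
5 → green
9 → white
Multiplier 10^6 → blue.
±10% tolerance → silver.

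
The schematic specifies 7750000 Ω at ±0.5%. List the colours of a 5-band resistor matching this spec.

violet, violet, green, yellow, green

7750000 Ω = 775 × 10^4.
7 → violet
7 → violet
5 → green
Multiplier 10^4 → yellow.
±0.5% tolerance → green.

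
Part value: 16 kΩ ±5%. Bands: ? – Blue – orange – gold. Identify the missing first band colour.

brown

16000 Ω = 16 × 10^3.
The first band gives digit 1 of the significand, and 1 is brown.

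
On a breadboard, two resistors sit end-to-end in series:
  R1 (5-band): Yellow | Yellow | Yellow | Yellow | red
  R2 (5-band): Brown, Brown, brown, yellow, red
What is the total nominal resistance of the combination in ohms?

R1: yellow, yellow, yellow → 444; yellow ×10^4 → 4440000 Ω.
R2: brown, brown, brown → 111; yellow ×10^4 → 1110000 Ω.
Series: 4440000 + 1110000 = 5550000 Ω.

5550000 Ω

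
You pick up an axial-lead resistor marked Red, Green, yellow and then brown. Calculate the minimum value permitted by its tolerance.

Red → 2 (first significant figure)
Green → 5 (second significant figure)
Yellow → ×10^4 multiplier
Brown → ±1% tolerance
25 × 10000 = 250000 Ω
Minimum = 250000 × (1 − 1/100) = 247500 Ω.

247500 Ω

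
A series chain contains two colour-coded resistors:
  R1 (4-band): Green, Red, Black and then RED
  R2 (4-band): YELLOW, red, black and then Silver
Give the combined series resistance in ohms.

94 Ω

R1: green, red → 52; black ×1 → 52 Ω.
R2: yellow, red → 42; black ×1 → 42 Ω.
Series: 52 + 42 = 94 Ω.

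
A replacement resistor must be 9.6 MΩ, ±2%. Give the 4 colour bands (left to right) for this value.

9600000 Ω = 96 × 10^5.
9 → white
6 → blue
Multiplier 10^5 → green.
±2% tolerance → red.

white, blue, green, red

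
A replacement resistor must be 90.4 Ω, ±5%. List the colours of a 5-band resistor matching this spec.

white, black, yellow, gold, gold

90.4 Ω = 904 × 10^-1.
9 → white
0 → black
4 → yellow
Multiplier 10^-1 → gold.
±5% tolerance → gold.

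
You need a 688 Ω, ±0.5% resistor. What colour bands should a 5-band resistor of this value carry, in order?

blue, grey, grey, black, green

688 Ω = 688 × 10^0.
6 → blue
8 → grey
8 → grey
Multiplier 10^0 → black.
±0.5% tolerance → green.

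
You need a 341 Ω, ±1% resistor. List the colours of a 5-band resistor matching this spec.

341 Ω = 341 × 10^0.
3 → orange
4 → yellow
1 → brown
Multiplier 10^0 → black.
±1% tolerance → brown.

orange, yellow, brown, black, brown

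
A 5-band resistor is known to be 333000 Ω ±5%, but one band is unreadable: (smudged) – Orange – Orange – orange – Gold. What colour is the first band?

333000 Ω = 333 × 10^3.
The first band gives digit 3 of the significand, and 3 is orange.

orange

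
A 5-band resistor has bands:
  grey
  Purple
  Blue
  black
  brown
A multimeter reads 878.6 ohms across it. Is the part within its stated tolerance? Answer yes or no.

yes

Grey → 8 (first significant figure)
Violet → 7 (second significant figure)
Blue → 6 (third significant figure)
Black → ×1 multiplier
Brown → ±1% tolerance
876 × 1 = 876 Ω
Allowed range: 867.24 Ω to 884.76 Ω.
878.6 ohms lies inside that range.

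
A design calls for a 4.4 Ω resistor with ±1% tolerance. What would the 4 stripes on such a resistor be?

yellow, yellow, gold, brown

4.4 Ω = 44 × 10^-1.
4 → yellow
4 → yellow
Multiplier 10^-1 → gold.
±1% tolerance → brown.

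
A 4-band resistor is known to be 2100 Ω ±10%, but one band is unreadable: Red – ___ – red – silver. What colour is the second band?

brown

2100 Ω = 21 × 10^2.
The second band gives digit 1 of the significand, and 1 is brown.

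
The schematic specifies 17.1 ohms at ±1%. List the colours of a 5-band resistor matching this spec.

17.1 Ω = 171 × 10^-1.
1 → brown
7 → violet
1 → brown
Multiplier 10^-1 → gold.
±1% tolerance → brown.

brown, violet, brown, gold, brown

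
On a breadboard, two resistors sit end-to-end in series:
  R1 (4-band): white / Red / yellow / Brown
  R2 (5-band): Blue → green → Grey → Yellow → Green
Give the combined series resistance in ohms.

7500000 Ω

R1: white, red → 92; yellow ×10^4 → 920000 Ω.
R2: blue, green, grey → 658; yellow ×10^4 → 6580000 Ω.
Series: 920000 + 6580000 = 7500000 Ω.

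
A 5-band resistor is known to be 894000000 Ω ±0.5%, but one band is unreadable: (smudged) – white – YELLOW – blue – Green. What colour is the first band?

894000000 Ω = 894 × 10^6.
The first band gives digit 8 of the significand, and 8 is grey.

grey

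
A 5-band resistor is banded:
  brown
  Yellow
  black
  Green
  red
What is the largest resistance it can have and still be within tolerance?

Brown → 1 (first significant figure)
Yellow → 4 (second significant figure)
Black → 0 (third significant figure)
Green → ×10^5 multiplier
Red → ±2% tolerance
140 × 100000 = 14000000 Ω
Largest = 14000000 × (1 + 2/100) = 14280000 Ω.

14280000 Ω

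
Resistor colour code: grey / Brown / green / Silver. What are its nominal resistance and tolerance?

Grey → 8 (first significant figure)
Brown → 1 (second significant figure)
Green → ×10^5 multiplier
Silver → ±10% tolerance
81 × 100000 = 8100000 Ω

8100000 Ω ±10%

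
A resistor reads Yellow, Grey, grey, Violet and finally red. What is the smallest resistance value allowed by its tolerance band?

Yellow → 4 (first significant figure)
Grey → 8 (second significant figure)
Grey → 8 (third significant figure)
Violet → ×10^7 multiplier
Red → ±2% tolerance
488 × 10000000 = 4880000000 Ω
Smallest = 4880000000 × (1 − 2/100) = 4782400000 Ω.

4782400000 Ω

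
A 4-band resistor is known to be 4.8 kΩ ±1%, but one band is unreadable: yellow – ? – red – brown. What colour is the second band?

grey

4800 Ω = 48 × 10^2.
The second band gives digit 8 of the significand, and 8 is grey.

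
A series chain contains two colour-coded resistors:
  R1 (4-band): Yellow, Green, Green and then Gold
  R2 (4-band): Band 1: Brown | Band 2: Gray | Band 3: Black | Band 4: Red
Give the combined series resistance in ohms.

R1: yellow, green → 45; green ×10^5 → 4500000 Ω.
R2: brown, grey → 18; black ×1 → 18 Ω.
Series: 4500000 + 18 = 4500018 Ω.

4500018 Ω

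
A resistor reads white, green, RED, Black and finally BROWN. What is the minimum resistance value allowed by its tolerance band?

White → 9 (first significant figure)
Green → 5 (second significant figure)
Red → 2 (third significant figure)
Black → ×1 multiplier
Brown → ±1% tolerance
952 × 1 = 952 Ω
Minimum = 952 × (1 − 1/100) = 942.48 Ω.

942.48 Ω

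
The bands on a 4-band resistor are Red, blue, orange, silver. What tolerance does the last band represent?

±10%

The last band, silver, is the tolerance band.
Silver corresponds to ±10%.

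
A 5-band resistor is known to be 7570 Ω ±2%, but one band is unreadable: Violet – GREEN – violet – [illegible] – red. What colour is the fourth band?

brown

7570 Ω = 757 × 10^1.
The fourth band is the multiplier, 10^1, which is brown.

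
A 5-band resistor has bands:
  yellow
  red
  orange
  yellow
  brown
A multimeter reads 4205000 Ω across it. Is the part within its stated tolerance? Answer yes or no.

Yellow → 4 (first significant figure)
Red → 2 (second significant figure)
Orange → 3 (third significant figure)
Yellow → ×10^4 multiplier
Brown → ±1% tolerance
423 × 10000 = 4230000 Ω
Allowed range: 4187700 Ω to 4272300 Ω.
4205000 Ω lies inside that range.

yes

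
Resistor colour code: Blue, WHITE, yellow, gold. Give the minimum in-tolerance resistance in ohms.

655500 Ω

Blue → 6 (first significant figure)
White → 9 (second significant figure)
Yellow → ×10^4 multiplier
Gold → ±5% tolerance
69 × 10000 = 690000 Ω
Minimum = 690000 × (1 − 5/100) = 655500 Ω.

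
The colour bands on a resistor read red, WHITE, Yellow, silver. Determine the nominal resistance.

Red → 2 (first significant figure)
White → 9 (second significant figure)
Yellow → ×10^4 multiplier
29 × 10000 = 290000 Ω

290000 Ω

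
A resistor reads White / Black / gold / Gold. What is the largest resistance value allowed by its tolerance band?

White → 9 (first significant figure)
Black → 0 (second significant figure)
Gold → ×0.1 multiplier
Gold → ±5% tolerance
90 × 0.1 = 9 Ω
Largest = 9 × (1 + 5/100) = 9.45 Ω.

9.45 Ω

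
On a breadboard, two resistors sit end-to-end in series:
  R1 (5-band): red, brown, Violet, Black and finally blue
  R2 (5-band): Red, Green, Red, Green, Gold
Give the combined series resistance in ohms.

R1: red, brown, violet → 217; black ×1 → 217 Ω.
R2: red, green, red → 252; green ×10^5 → 25200000 Ω.
Series: 217 + 25200000 = 25200217 Ω.

25200217 Ω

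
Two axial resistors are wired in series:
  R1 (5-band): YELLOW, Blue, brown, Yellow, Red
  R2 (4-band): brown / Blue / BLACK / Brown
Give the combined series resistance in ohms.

4610016 Ω

R1: yellow, blue, brown → 461; yellow ×10^4 → 4610000 Ω.
R2: brown, blue → 16; black ×1 → 16 Ω.
Series: 4610000 + 16 = 4610016 Ω.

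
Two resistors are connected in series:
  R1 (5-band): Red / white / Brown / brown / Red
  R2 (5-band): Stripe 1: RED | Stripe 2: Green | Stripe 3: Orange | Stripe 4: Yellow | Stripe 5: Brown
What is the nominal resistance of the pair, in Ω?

R1: red, white, brown → 291; brown ×10 → 2910 Ω.
R2: red, green, orange → 253; yellow ×10^4 → 2530000 Ω.
Series: 2910 + 2530000 = 2532910 Ω.

2532910 Ω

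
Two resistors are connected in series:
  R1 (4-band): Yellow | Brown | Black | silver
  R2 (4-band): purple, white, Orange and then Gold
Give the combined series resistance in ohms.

79041 Ω

R1: yellow, brown → 41; black ×1 → 41 Ω.
R2: violet, white → 79; orange ×10^3 → 79000 Ω.
Series: 41 + 79000 = 79041 Ω.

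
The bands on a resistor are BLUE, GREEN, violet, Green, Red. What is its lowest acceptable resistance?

64386000 Ω

Blue → 6 (first significant figure)
Green → 5 (second significant figure)
Violet → 7 (third significant figure)
Green → ×10^5 multiplier
Red → ±2% tolerance
657 × 100000 = 65700000 Ω
Lowest = 65700000 × (1 − 2/100) = 64386000 Ω.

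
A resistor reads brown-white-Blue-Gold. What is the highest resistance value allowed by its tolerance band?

19950000 Ω

Brown → 1 (first significant figure)
White → 9 (second significant figure)
Blue → ×10^6 multiplier
Gold → ±5% tolerance
19 × 1000000 = 19000000 Ω
Highest = 19000000 × (1 + 5/100) = 19950000 Ω.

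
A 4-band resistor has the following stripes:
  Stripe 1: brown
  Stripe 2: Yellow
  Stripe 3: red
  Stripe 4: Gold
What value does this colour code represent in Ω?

Brown → 1 (first significant figure)
Yellow → 4 (second significant figure)
Red → ×10^2 multiplier
14 × 100 = 1400 Ω

1400 Ω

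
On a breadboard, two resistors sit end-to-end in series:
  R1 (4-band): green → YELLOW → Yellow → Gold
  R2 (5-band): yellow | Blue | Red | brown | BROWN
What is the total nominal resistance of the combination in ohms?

R1: green, yellow → 54; yellow ×10^4 → 540000 Ω.
R2: yellow, blue, red → 462; brown ×10 → 4620 Ω.
Series: 540000 + 4620 = 544620 Ω.

544620 Ω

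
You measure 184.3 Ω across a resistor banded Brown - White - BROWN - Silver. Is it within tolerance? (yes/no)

yes

Brown → 1 (first significant figure)
White → 9 (second significant figure)
Brown → ×10 multiplier
Silver → ±10% tolerance
19 × 10 = 190 Ω
Allowed range: 171 Ω to 209 Ω.
184.3 Ω lies inside that range.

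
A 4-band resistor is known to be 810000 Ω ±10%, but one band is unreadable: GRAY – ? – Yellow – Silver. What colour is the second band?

810000 Ω = 81 × 10^4.
The second band gives digit 1 of the significand, and 1 is brown.

brown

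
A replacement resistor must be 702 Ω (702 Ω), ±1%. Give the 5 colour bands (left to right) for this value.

violet, black, red, black, brown

702 Ω = 702 × 10^0.
7 → violet
0 → black
2 → red
Multiplier 10^0 → black.
±1% tolerance → brown.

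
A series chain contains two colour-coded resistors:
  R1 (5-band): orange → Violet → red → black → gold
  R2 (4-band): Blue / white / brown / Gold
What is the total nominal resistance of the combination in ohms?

R1: orange, violet, red → 372; black ×1 → 372 Ω.
R2: blue, white → 69; brown ×10 → 690 Ω.
Series: 372 + 690 = 1062 Ω.

1062 Ω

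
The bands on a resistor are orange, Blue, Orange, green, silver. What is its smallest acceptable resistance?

Orange → 3 (first significant figure)
Blue → 6 (second significant figure)
Orange → 3 (third significant figure)
Green → ×10^5 multiplier
Silver → ±10% tolerance
363 × 100000 = 36300000 Ω
Smallest = 36300000 × (1 − 10/100) = 32670000 Ω.

32670000 Ω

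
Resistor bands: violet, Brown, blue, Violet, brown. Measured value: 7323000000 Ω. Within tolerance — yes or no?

no

Violet → 7 (first significant figure)
Brown → 1 (second significant figure)
Blue → 6 (third significant figure)
Violet → ×10^7 multiplier
Brown → ±1% tolerance
716 × 10000000 = 7160000000 Ω
Allowed range: 7088400000 Ω to 7231600000 Ω.
7323000000 Ω lies outside that range.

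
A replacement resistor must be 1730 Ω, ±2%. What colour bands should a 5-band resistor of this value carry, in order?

1730 Ω = 173 × 10^1.
1 → brown
7 → violet
3 → orange
Multiplier 10^1 → brown.
±2% tolerance → red.

brown, violet, orange, brown, red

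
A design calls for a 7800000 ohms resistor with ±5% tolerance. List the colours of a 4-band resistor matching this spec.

violet, grey, green, gold

7800000 Ω = 78 × 10^5.
7 → violet
8 → grey
Multiplier 10^5 → green.
±5% tolerance → gold.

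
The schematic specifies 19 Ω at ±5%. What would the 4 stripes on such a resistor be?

19 Ω = 19 × 10^0.
1 → brown
9 → white
Multiplier 10^0 → black.
±5% tolerance → gold.

brown, white, black, gold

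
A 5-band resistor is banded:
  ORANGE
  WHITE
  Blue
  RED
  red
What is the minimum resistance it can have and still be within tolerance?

38808 Ω

Orange → 3 (first significant figure)
White → 9 (second significant figure)
Blue → 6 (third significant figure)
Red → ×10^2 multiplier
Red → ±2% tolerance
396 × 100 = 39600 Ω
Minimum = 39600 × (1 − 2/100) = 38808 Ω.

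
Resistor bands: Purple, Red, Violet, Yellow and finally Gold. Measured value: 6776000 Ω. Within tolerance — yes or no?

no

Violet → 7 (first significant figure)
Red → 2 (second significant figure)
Violet → 7 (third significant figure)
Yellow → ×10^4 multiplier
Gold → ±5% tolerance
727 × 10000 = 7270000 Ω
Allowed range: 6906500 Ω to 7633500 Ω.
6776000 Ω lies outside that range.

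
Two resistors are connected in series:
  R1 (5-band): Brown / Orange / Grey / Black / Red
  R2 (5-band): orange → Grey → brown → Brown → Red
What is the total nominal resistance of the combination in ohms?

3948 Ω

R1: brown, orange, grey → 138; black ×1 → 138 Ω.
R2: orange, grey, brown → 381; brown ×10 → 3810 Ω.
Series: 138 + 3810 = 3948 Ω.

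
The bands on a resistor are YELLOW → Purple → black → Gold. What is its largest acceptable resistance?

Yellow → 4 (first significant figure)
Violet → 7 (second significant figure)
Black → ×1 multiplier
Gold → ±5% tolerance
47 × 1 = 47 Ω
Largest = 47 × (1 + 5/100) = 49.35 Ω.

49.35 Ω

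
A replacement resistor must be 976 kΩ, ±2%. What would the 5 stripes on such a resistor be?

white, violet, blue, orange, red

976000 Ω = 976 × 10^3.
9 → white
7 → violet
6 → blue
Multiplier 10^3 → orange.
±2% tolerance → red.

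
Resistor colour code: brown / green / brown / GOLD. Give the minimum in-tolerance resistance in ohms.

Brown → 1 (first significant figure)
Green → 5 (second significant figure)
Brown → ×10 multiplier
Gold → ±5% tolerance
15 × 10 = 150 Ω
Minimum = 150 × (1 − 5/100) = 142.5 Ω.

142.5 Ω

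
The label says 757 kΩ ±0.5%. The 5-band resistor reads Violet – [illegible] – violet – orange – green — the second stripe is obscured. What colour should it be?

757000 Ω = 757 × 10^3.
The second band gives digit 5 of the significand, and 5 is green.

green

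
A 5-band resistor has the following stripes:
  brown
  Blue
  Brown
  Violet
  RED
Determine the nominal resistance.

Brown → 1 (first significant figure)
Blue → 6 (second significant figure)
Brown → 1 (third significant figure)
Violet → ×10^7 multiplier
161 × 10000000 = 1610000000 Ω

1610000000 Ω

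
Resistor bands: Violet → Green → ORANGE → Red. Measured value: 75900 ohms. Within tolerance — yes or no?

yes

Violet → 7 (first significant figure)
Green → 5 (second significant figure)
Orange → ×10^3 multiplier
Red → ±2% tolerance
75 × 1000 = 75000 Ω
Allowed range: 73500 Ω to 76500 Ω.
75900 ohms lies inside that range.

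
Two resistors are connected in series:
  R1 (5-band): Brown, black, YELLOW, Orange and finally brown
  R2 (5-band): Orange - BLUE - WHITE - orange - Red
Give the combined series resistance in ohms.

473000 Ω

R1: brown, black, yellow → 104; orange ×10^3 → 104000 Ω.
R2: orange, blue, white → 369; orange ×10^3 → 369000 Ω.
Series: 104000 + 369000 = 473000 Ω.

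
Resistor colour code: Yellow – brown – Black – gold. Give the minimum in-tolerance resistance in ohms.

Yellow → 4 (first significant figure)
Brown → 1 (second significant figure)
Black → ×1 multiplier
Gold → ±5% tolerance
41 × 1 = 41 Ω
Minimum = 41 × (1 − 5/100) = 38.95 Ω.

38.95 Ω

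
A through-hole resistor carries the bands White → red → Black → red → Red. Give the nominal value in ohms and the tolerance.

White → 9 (first significant figure)
Red → 2 (second significant figure)
Black → 0 (third significant figure)
Red → ×10^2 multiplier
Red → ±2% tolerance
920 × 100 = 92000 Ω

92000 Ω ±2%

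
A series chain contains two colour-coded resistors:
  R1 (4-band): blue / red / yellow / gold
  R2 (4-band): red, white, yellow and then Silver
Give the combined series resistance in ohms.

R1: blue, red → 62; yellow ×10^4 → 620000 Ω.
R2: red, white → 29; yellow ×10^4 → 290000 Ω.
Series: 620000 + 290000 = 910000 Ω.

910000 Ω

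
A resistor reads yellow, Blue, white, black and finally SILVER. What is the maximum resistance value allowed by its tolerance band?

Yellow → 4 (first significant figure)
Blue → 6 (second significant figure)
White → 9 (third significant figure)
Black → ×1 multiplier
Silver → ±10% tolerance
469 × 1 = 469 Ω
Maximum = 469 × (1 + 10/100) = 515.9 Ω.

515.9 Ω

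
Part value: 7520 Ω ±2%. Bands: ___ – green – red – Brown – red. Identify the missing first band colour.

violet

7520 Ω = 752 × 10^1.
The first band gives digit 7 of the significand, and 7 is violet.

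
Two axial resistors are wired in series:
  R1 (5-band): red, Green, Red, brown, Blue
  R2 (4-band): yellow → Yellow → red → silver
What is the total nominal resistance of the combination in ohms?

R1: red, green, red → 252; brown ×10 → 2520 Ω.
R2: yellow, yellow → 44; red ×10^2 → 4400 Ω.
Series: 2520 + 4400 = 6920 Ω.

6920 Ω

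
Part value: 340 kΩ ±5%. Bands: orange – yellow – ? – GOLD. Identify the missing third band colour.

yellow

340000 Ω = 34 × 10^4.
The third band is the multiplier, 10^4, which is yellow.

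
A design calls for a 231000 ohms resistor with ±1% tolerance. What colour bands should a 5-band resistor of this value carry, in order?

red, orange, brown, orange, brown

231000 Ω = 231 × 10^3.
2 → red
3 → orange
1 → brown
Multiplier 10^3 → orange.
±1% tolerance → brown.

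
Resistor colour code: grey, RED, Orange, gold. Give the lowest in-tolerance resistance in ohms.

Grey → 8 (first significant figure)
Red → 2 (second significant figure)
Orange → ×10^3 multiplier
Gold → ±5% tolerance
82 × 1000 = 82000 Ω
Lowest = 82000 × (1 − 5/100) = 77900 Ω.

77900 Ω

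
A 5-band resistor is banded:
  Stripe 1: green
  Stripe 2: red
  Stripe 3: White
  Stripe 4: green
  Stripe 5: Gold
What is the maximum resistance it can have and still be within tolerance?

Green → 5 (first significant figure)
Red → 2 (second significant figure)
White → 9 (third significant figure)
Green → ×10^5 multiplier
Gold → ±5% tolerance
529 × 100000 = 52900000 Ω
Maximum = 52900000 × (1 + 5/100) = 55545000 Ω.

55545000 Ω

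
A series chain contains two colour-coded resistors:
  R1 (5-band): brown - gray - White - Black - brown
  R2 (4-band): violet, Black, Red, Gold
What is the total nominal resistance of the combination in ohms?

R1: brown, grey, white → 189; black ×1 → 189 Ω.
R2: violet, black → 70; red ×10^2 → 7000 Ω.
Series: 189 + 7000 = 7189 Ω.

7189 Ω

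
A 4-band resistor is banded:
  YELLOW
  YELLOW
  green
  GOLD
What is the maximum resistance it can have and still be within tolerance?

Yellow → 4 (first significant figure)
Yellow → 4 (second significant figure)
Green → ×10^5 multiplier
Gold → ±5% tolerance
44 × 100000 = 4400000 Ω
Maximum = 4400000 × (1 + 5/100) = 4620000 Ω.

4620000 Ω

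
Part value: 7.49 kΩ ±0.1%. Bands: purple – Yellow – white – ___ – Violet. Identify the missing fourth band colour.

brown

7490 Ω = 749 × 10^1.
The fourth band is the multiplier, 10^1, which is brown.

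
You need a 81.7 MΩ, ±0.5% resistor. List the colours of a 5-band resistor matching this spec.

81700000 Ω = 817 × 10^5.
8 → grey
1 → brown
7 → violet
Multiplier 10^5 → green.
±0.5% tolerance → green.

grey, brown, violet, green, green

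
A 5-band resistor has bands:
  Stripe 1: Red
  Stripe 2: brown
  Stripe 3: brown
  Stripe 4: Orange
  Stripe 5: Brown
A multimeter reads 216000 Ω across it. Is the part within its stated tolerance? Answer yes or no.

Red → 2 (first significant figure)
Brown → 1 (second significant figure)
Brown → 1 (third significant figure)
Orange → ×10^3 multiplier
Brown → ±1% tolerance
211 × 1000 = 211000 Ω
Allowed range: 208890 Ω to 213110 Ω.
216000 Ω lies outside that range.

no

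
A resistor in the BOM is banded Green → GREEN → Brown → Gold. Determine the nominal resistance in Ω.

Green → 5 (first significant figure)
Green → 5 (second significant figure)
Brown → ×10 multiplier
55 × 10 = 550 Ω

550 Ω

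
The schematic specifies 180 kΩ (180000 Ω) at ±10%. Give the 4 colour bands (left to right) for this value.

180000 Ω = 18 × 10^4.
1 → brown
8 → grey
Multiplier 10^4 → yellow.
±10% tolerance → silver.

brown, grey, yellow, silver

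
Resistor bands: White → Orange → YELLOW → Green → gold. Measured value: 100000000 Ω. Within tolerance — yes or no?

no

White → 9 (first significant figure)
Orange → 3 (second significant figure)
Yellow → 4 (third significant figure)
Green → ×10^5 multiplier
Gold → ±5% tolerance
934 × 100000 = 93400000 Ω
Allowed range: 88730000 Ω to 98070000 Ω.
100000000 Ω lies outside that range.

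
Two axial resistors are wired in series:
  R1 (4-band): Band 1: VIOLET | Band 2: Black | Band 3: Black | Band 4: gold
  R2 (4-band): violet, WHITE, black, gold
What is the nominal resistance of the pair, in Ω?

R1: violet, black → 70; black ×1 → 70 Ω.
R2: violet, white → 79; black ×1 → 79 Ω.
Series: 70 + 79 = 149 Ω.

149 Ω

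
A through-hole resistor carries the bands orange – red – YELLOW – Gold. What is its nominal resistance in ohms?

Orange → 3 (first significant figure)
Red → 2 (second significant figure)
Yellow → ×10^4 multiplier
32 × 10000 = 320000 Ω

320000 Ω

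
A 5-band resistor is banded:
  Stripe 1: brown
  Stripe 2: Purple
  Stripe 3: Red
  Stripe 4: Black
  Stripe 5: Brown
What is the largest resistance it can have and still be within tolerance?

173.72 Ω

Brown → 1 (first significant figure)
Violet → 7 (second significant figure)
Red → 2 (third significant figure)
Black → ×1 multiplier
Brown → ±1% tolerance
172 × 1 = 172 Ω
Largest = 172 × (1 + 1/100) = 173.72 Ω.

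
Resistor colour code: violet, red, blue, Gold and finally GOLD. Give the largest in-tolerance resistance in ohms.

Violet → 7 (first significant figure)
Red → 2 (second significant figure)
Blue → 6 (third significant figure)
Gold → ×0.1 multiplier
Gold → ±5% tolerance
726 × 0.1 = 72.6 Ω
Largest = 72.6 × (1 + 5/100) = 76.23 Ω.

76.23 Ω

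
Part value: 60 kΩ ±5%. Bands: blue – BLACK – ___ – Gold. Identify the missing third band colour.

60000 Ω = 60 × 10^3.
The third band is the multiplier, 10^3, which is orange.

orange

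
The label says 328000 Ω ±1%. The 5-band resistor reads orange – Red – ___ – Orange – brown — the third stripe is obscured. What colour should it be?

328000 Ω = 328 × 10^3.
The third band gives digit 8 of the significand, and 8 is grey.

grey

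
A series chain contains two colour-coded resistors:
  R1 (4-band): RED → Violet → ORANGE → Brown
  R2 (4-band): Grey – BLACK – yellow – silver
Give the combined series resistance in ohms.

827000 Ω

R1: red, violet → 27; orange ×10^3 → 27000 Ω.
R2: grey, black → 80; yellow ×10^4 → 800000 Ω.
Series: 27000 + 800000 = 827000 Ω.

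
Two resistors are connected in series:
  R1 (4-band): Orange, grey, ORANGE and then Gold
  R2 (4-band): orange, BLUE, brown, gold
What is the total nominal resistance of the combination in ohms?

38360 Ω

R1: orange, grey → 38; orange ×10^3 → 38000 Ω.
R2: orange, blue → 36; brown ×10 → 360 Ω.
Series: 38000 + 360 = 38360 Ω.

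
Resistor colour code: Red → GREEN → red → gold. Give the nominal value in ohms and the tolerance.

2500 Ω ±5%

Red → 2 (first significant figure)
Green → 5 (second significant figure)
Red → ×10^2 multiplier
Gold → ±5% tolerance
25 × 100 = 2500 Ω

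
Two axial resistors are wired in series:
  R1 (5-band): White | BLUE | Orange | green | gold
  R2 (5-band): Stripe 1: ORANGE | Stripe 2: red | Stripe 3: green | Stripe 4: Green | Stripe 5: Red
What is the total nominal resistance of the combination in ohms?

R1: white, blue, orange → 963; green ×10^5 → 96300000 Ω.
R2: orange, red, green → 325; green ×10^5 → 32500000 Ω.
Series: 96300000 + 32500000 = 128800000 Ω.

128800000 Ω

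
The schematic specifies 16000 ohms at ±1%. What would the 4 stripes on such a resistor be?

brown, blue, orange, brown

16000 Ω = 16 × 10^3.
1 → brown
6 → blue
Multiplier 10^3 → orange.
±1% tolerance → brown.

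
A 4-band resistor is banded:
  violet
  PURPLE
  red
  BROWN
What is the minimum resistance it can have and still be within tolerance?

7623 Ω

Violet → 7 (first significant figure)
Violet → 7 (second significant figure)
Red → ×10^2 multiplier
Brown → ±1% tolerance
77 × 100 = 7700 Ω
Minimum = 7700 × (1 − 1/100) = 7623 Ω.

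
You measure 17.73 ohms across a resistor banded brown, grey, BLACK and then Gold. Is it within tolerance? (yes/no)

Brown → 1 (first significant figure)
Grey → 8 (second significant figure)
Black → ×1 multiplier
Gold → ±5% tolerance
18 × 1 = 18 Ω
Allowed range: 17.1 Ω to 18.9 Ω.
17.73 ohms lies inside that range.

yes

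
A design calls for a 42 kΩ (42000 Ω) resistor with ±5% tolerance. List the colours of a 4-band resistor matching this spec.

yellow, red, orange, gold

42000 Ω = 42 × 10^3.
4 → yellow
2 → red
Multiplier 10^3 → orange.
±5% tolerance → gold.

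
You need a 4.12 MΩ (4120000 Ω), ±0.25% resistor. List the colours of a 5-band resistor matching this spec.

yellow, brown, red, yellow, blue

4120000 Ω = 412 × 10^4.
4 → yellow
1 → brown
2 → red
Multiplier 10^4 → yellow.
±0.25% tolerance → blue.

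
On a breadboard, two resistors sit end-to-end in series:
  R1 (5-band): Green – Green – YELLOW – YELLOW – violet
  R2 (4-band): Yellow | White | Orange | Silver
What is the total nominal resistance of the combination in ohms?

5589000 Ω

R1: green, green, yellow → 554; yellow ×10^4 → 5540000 Ω.
R2: yellow, white → 49; orange ×10^3 → 49000 Ω.
Series: 5540000 + 49000 = 5589000 Ω.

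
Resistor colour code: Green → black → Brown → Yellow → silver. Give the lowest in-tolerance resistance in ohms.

Green → 5 (first significant figure)
Black → 0 (second significant figure)
Brown → 1 (third significant figure)
Yellow → ×10^4 multiplier
Silver → ±10% tolerance
501 × 10000 = 5010000 Ω
Lowest = 5010000 × (1 − 10/100) = 4509000 Ω.

4509000 Ω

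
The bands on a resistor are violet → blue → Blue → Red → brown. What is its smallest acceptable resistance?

75834 Ω

Violet → 7 (first significant figure)
Blue → 6 (second significant figure)
Blue → 6 (third significant figure)
Red → ×10^2 multiplier
Brown → ±1% tolerance
766 × 100 = 76600 Ω
Smallest = 76600 × (1 − 1/100) = 75834 Ω.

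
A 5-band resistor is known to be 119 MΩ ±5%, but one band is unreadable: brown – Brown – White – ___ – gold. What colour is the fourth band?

blue

119000000 Ω = 119 × 10^6.
The fourth band is the multiplier, 10^6, which is blue.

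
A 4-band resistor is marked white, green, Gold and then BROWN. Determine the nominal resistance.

9.5 Ω

White → 9 (first significant figure)
Green → 5 (second significant figure)
Gold → ×0.1 multiplier
95 × 0.1 = 9.5 Ω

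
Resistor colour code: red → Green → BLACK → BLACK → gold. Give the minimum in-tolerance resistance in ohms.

Red → 2 (first significant figure)
Green → 5 (second significant figure)
Black → 0 (third significant figure)
Black → ×1 multiplier
Gold → ±5% tolerance
250 × 1 = 250 Ω
Minimum = 250 × (1 − 5/100) = 237.5 Ω.

237.5 Ω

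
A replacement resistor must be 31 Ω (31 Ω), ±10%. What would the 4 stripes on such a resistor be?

31 Ω = 31 × 10^0.
3 → orange
1 → brown
Multiplier 10^0 → black.
±10% tolerance → silver.

orange, brown, black, silver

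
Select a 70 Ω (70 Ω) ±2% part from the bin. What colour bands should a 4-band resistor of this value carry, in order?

70 Ω = 70 × 10^0.
7 → violet
0 → black
Multiplier 10^0 → black.
±2% tolerance → red.

violet, black, black, red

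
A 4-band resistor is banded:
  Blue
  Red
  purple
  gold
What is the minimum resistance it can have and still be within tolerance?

589000000 Ω

Blue → 6 (first significant figure)
Red → 2 (second significant figure)
Violet → ×10^7 multiplier
Gold → ±5% tolerance
62 × 10000000 = 620000000 Ω
Minimum = 620000000 × (1 − 5/100) = 589000000 Ω.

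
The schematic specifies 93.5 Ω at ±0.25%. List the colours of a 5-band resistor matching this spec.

93.5 Ω = 935 × 10^-1.
9 → white
3 → orange
5 → green
Multiplier 10^-1 → gold.
±0.25% tolerance → blue.

white, orange, green, gold, blue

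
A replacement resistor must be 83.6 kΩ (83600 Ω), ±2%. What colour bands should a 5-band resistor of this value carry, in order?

83600 Ω = 836 × 10^2.
8 → grey
3 → orange
6 → blue
Multiplier 10^2 → red.
±2% tolerance → red.

grey, orange, blue, red, red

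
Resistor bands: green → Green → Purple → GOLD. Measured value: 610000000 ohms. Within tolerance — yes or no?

no

Green → 5 (first significant figure)
Green → 5 (second significant figure)
Violet → ×10^7 multiplier
Gold → ±5% tolerance
55 × 10000000 = 550000000 Ω
Allowed range: 522500000 Ω to 577500000 Ω.
610000000 ohms lies outside that range.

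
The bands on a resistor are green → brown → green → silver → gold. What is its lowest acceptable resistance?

Green → 5 (first significant figure)
Brown → 1 (second significant figure)
Green → 5 (third significant figure)
Silver → ×0.01 multiplier
Gold → ±5% tolerance
515 × 0.01 = 5.15 Ω
Lowest = 5.15 × (1 − 5/100) = 4.8925 Ω.

4.8925 Ω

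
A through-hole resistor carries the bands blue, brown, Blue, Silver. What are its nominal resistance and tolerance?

Blue → 6 (first significant figure)
Brown → 1 (second significant figure)
Blue → ×10^6 multiplier
Silver → ±10% tolerance
61 × 1000000 = 61000000 Ω

61000000 Ω ±10%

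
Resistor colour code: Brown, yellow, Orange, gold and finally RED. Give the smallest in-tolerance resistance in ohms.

14.014 Ω

Brown → 1 (first significant figure)
Yellow → 4 (second significant figure)
Orange → 3 (third significant figure)
Gold → ×0.1 multiplier
Red → ±2% tolerance
143 × 0.1 = 14.3 Ω
Smallest = 14.3 × (1 − 2/100) = 14.014 Ω.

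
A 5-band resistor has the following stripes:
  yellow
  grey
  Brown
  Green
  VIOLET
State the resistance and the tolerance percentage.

Yellow → 4 (first significant figure)
Grey → 8 (second significant figure)
Brown → 1 (third significant figure)
Green → ×10^5 multiplier
Violet → ±0.1% tolerance
481 × 100000 = 48100000 Ω

48100000 Ω ±0.1%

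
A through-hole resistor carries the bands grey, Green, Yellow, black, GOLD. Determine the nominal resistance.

854 Ω

Grey → 8 (first significant figure)
Green → 5 (second significant figure)
Yellow → 4 (third significant figure)
Black → ×1 multiplier
854 × 1 = 854 Ω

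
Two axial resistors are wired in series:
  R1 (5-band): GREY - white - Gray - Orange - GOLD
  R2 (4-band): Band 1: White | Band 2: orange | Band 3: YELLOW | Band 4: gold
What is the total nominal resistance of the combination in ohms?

1828000 Ω

R1: grey, white, grey → 898; orange ×10^3 → 898000 Ω.
R2: white, orange → 93; yellow ×10^4 → 930000 Ω.
Series: 898000 + 930000 = 1828000 Ω.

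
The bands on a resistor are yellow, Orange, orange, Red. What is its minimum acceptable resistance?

Yellow → 4 (first significant figure)
Orange → 3 (second significant figure)
Orange → ×10^3 multiplier
Red → ±2% tolerance
43 × 1000 = 43000 Ω
Minimum = 43000 × (1 − 2/100) = 42140 Ω.

42140 Ω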